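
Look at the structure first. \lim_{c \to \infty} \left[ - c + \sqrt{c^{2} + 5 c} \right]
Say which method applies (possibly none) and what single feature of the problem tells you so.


Method: conjugate multiplication — infinity minus infinity with a radical in play — multiply by the conjugate so the divergences of \sqrt{c^{2} + 5 c} and c annihilate.


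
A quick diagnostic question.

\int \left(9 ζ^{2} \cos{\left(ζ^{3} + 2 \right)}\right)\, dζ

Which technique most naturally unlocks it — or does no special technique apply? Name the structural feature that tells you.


Verdict: u-substitution — differentiating the inner expression ζ^{3} + 2 produces the factor 9 ζ^{2} up to a constant multiple, so substituting u = ζ^{3} + 2 reduces everything to a one-variable integral in u.


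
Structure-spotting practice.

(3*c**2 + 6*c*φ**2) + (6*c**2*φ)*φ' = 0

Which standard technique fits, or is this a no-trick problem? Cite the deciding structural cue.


Verdict: the exact-equation method — because the two cross partials coincide, the form is conservative as written — recover its potential in (c, φ).


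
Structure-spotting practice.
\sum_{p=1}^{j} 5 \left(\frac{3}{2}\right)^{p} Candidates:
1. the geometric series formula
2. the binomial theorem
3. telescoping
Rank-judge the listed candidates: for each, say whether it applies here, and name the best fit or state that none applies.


Technique: the geometric series formula — consecutive terms stand in a fixed index-free ratio — the geometric sum formula closes it.
- the geometric series formula — yes — fits the structure here.
- the binomial theorem: the terms do not reassemble into a binomial power.
- telescoping: in the displayed form, no term reappears at a neighboring index to cancel against.


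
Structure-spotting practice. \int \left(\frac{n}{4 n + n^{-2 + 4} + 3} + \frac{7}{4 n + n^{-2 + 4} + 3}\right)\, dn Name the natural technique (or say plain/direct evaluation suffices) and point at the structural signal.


Technique: partial fractions — the bottom, (4 n + n^{-2 + 4} + 3), comes apart into simple factors, and a proper rational function over split factors decomposes.


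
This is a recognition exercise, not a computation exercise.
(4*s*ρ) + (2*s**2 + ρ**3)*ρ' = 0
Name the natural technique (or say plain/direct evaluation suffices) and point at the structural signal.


Method: the exact-equation method — d/dρ of 4*s*ρ equals d/ds of 2*s**2 + ρ**3: the form is a total differential of one potential — integrate it exactly.


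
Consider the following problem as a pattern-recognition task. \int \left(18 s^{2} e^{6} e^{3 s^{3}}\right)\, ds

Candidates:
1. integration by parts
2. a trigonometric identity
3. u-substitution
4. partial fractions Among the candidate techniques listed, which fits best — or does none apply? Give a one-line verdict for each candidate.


Method: u-substitution — collected, the integrand has one factor that is, up to a constant, the derivative of an inner expression the rest depends on — substitute for that inner expression.
- integration by parts: the non-polynomial partner is not one of the parts kernels — exp, sine, or cosine with a degree-1 argument, or a logarithm.
- a trigonometric identity: no sine or cosine appears, so there is nothing for a trigonometric identity to act on.
- u-substitution — applies; the problem has the shape this method handles.
- partial fractions — the expression is not a ratio of polynomials that decomposes further.


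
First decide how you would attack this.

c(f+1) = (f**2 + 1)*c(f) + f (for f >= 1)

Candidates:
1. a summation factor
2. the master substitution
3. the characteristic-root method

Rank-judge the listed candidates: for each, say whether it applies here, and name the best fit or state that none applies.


Verdict: a summation factor — the coefficient f**2 + 1 drifts with the index, so no fixed root exists; normalizing by the cumulative product telescopes it.
- a summation factor: yes — fits the structure here.
- the master substitution — no fixed divisor shrinks the index between calls.
- the characteristic-root method: an index-dependent weight blocks the pure exponential ansatz.


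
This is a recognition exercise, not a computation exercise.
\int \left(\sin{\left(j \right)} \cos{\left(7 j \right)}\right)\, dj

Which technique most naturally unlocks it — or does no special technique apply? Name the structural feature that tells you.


Technique: a trigonometric identity — split \sin{\left(j \right)} \cos{\left(7 j \right)} with the angle-addition identities: the resulting sum integrates term by term.


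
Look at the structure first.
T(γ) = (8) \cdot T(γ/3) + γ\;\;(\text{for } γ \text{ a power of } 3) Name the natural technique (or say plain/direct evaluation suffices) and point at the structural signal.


Technique: the master substitution — treat m = log base 3 of γ as the new clock: one recursion step advances m by one while γ scales by 3.


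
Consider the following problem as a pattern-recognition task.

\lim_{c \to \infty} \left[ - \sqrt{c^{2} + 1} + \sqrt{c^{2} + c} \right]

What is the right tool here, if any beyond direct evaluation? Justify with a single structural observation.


Best approach: conjugate multiplication — divergence minus divergence hides a finite answer — expose it by pairing \sqrt{c^{2} + c} - \sqrt{c^{2} + 1} with its conjugate.


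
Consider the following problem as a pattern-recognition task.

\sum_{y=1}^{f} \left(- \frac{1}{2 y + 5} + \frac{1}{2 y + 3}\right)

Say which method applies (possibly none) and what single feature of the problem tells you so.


Diagnosis: telescoping — the summand is built as \frac{1}{2 y + 3} minus its own successor — adjacent terms annihilate down the line.


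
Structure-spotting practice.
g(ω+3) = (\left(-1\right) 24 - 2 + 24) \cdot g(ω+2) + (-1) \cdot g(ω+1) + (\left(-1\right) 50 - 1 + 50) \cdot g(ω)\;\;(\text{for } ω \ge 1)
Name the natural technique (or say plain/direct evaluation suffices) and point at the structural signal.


Best approach: the characteristic-root method — the recurrence is linear and homogeneous with constant coefficients, so the ansatz r^ω turns it into a polynomial equation for r.


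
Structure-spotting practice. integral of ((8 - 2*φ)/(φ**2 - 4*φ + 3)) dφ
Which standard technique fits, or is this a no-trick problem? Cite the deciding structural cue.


Verdict: partial fractions — with φ**2 - 4*φ + 3 factorable and the degree on top strictly smaller, simple-fraction decomposition is immediate.


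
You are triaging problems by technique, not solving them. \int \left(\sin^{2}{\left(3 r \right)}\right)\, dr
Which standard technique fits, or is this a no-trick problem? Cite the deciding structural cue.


Technique: a trigonometric identity — the exponent on \sin^{2}{\left(3 r \right)} is even — the power-reduction identity is the standard preprocessing step.


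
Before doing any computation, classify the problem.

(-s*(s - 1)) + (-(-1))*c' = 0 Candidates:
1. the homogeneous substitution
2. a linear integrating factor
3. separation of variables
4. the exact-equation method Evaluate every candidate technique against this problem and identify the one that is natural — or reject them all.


Verdict: no special technique — solved for the derivative, no c appears — this is antidifferentiation in s wearing ODE clothing.
- the homogeneous substitution: the slope does not depend on the ratio of the variables alone.
- a linear integrating factor — with the unknown absent the integrating factor is a formality; direct integration is the working structure.
- separation of variables: any separation here is vacuous (nothing depends on the unknown); direct integration is the honest label.
- the exact-equation method — the unknown never enters the equation — exactness holds emptily, with nothing for the method to add.


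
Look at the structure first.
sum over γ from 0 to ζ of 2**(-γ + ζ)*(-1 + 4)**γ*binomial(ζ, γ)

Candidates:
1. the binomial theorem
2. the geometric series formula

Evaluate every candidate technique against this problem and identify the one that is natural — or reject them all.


Technique: the binomial theorem — binomial(ζ, γ) weighting matched powers of (-1 + 4) and 2 is the expanded form of ((-1 + 4) + 2)^ζ — fold it back up.
- the binomial theorem: yes — fits the structure here.
- the geometric series formula — there is no constant term-to-term ratio.


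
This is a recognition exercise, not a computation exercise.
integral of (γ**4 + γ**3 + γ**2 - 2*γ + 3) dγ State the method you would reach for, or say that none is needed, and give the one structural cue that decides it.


Diagnosis: no special technique — nothing composite, nothing rational, nothing trigonometric — each constant-multiple power of γ integrates by the power rule alone.


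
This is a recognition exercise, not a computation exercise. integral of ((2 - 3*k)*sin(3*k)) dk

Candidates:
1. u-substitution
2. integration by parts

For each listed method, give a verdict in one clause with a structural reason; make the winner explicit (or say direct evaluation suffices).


Method: integration by parts — a polynomial factor 2 - 3*k multiplies sin(3*k); differentiating 2 - 3*k lowers its degree while sin(3*k) integrates cleanly, so parts wins.
- u-substitution: no subexpression of the integrand serves as a whole-integral substitution inner — individual terms may offer their own, but none carries its derivative as a factor of the full integrand; a working change of variable would have to be constructed from outside the expression.
- integration by parts: applicable, and directly so.


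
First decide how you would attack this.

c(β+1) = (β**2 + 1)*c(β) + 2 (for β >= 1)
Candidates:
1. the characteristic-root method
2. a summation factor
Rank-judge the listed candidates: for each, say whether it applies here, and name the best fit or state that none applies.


Technique: a summation factor — with the index-dependent coefficient β**2 + 1, dividing by the cumulative product turns the left side into a pure difference.
- the characteristic-root method: the coefficients change with the index, which the root method cannot absorb.
- a summation factor: applies; the problem has the shape this method handles.


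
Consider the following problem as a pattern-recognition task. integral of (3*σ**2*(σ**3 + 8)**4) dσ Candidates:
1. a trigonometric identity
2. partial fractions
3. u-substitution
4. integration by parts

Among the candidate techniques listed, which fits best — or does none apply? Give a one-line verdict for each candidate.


Diagnosis: u-substitution — everything non-trivial happens through the inner expression σ**3 + 8, and its derivative accounts for the remaining factor up to a constant, so set u = σ**3 + 8. A patient expand-and-integrate also lands it; recognizing the inner expression is the shortcut.
- a trigonometric identity — with no trigonometric functions present, identity rewriting has no target.
- partial fractions: there is no rational-function structure to decompose.
- u-substitution: yes — fits the structure here.
- integration by parts: splitting off a factor buys nothing — the integrand integrates directly without parts.


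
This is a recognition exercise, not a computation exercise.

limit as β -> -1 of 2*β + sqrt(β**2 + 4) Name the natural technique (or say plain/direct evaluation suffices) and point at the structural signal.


Diagnosis: no special technique — the expression is continuous at -1 — substitute and evaluate; no indeterminate form appears.


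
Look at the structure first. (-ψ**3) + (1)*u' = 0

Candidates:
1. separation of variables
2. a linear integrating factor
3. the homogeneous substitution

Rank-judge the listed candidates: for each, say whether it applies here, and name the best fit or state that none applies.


Diagnosis: no special technique — the slope is a pure function of ψ; integrate both sides and be done.
- separation of variables — any separation here is vacuous (nothing depends on the unknown); direct integration is the honest label.
- a linear integrating factor: the linear template holds only trivially here (the unknown is absent, so the coefficient is zero) — the method is not the natural label.
- the homogeneous substitution: solved for the derivative, the right side changes under joint scaling of the two variables.


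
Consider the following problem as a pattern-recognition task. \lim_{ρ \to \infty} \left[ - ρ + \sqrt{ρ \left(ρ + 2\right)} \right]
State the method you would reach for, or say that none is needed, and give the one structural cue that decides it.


Diagnosis: conjugate multiplication — divergence minus divergence hides a finite answer — expose it by pairing \sqrt{ρ \left(ρ + 2\right)} - ρ with its conjugate.


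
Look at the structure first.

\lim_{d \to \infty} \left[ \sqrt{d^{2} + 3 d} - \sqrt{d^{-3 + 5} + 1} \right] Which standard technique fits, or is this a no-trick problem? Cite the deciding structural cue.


Verdict: conjugate multiplication — two divergent pieces with a minus sign between them and a radical in the mix: rationalize \sqrt{d^{2} + 3 d} - \sqrt{d^{-3 + 5} + 1} before any limit law applies.


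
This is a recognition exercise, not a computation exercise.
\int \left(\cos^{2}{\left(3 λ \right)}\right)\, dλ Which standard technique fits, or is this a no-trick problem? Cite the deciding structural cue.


Best approach: a trigonometric identity — even powers like \cos^{2}{\left(3 λ \right)} never integrate directly; the half-angle identity lowers the degree first.


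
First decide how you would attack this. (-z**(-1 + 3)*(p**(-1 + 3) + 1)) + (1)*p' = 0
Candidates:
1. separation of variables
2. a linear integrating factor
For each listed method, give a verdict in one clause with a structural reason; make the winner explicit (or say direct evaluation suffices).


Verdict: separation of variables — solved for the derivative, the right side splits multiplicatively into a function of each variable alone — divide and integrate each side.
- separation of variables: yes — fits the structure here.
- a linear integrating factor: a nonlinear term in the unknown puts this outside the integrating-factor template.


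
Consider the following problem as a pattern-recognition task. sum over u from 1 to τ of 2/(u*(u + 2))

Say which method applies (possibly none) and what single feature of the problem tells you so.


Diagnosis: telescoping — after splitting 2/(u*(u + 2)) into partial fractions, the pieces are shifted copies of one function and cancel telescopically.


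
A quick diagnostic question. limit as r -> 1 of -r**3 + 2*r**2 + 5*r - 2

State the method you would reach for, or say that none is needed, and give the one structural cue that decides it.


Verdict: no special technique — the expression is continuous at 1 — substitute and evaluate; no indeterminate form appears.


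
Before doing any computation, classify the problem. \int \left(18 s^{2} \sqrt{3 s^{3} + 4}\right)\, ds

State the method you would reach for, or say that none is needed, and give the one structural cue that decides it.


Best approach: u-substitution — collected, the integrand has one factor that is, up to a constant, the derivative of an inner expression the rest depends on — substitute for that inner expression.


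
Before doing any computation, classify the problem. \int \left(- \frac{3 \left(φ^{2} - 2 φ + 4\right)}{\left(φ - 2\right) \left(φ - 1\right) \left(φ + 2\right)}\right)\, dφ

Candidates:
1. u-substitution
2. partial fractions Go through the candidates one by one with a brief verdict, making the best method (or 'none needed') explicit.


Method: partial fractions — a proper rational integrand whose denominator splits into simpler factors — decompose into partial fractions first.
- u-substitution — no subexpression of the integrand serves as a whole-integral substitution inner — individual terms may offer their own, but none carries its derivative as a factor of the full integrand; a working change of variable would have to be constructed from outside the expression.
- partial fractions — yes, a natural case for it.


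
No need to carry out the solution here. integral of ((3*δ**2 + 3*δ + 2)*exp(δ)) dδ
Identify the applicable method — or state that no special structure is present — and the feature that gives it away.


Verdict: integration by parts — a polynomial factor 3*δ**2 + 3*δ + 2 multiplies exp(δ); differentiating 3*δ**2 + 3*δ + 2 lowers its degree while exp(δ) integrates cleanly, so parts wins.


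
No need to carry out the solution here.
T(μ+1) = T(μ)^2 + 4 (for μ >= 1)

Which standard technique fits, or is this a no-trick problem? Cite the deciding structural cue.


Method: no special technique — the recurrence is nonlinear in the sequence values; study it directly, no linear machinery applies.


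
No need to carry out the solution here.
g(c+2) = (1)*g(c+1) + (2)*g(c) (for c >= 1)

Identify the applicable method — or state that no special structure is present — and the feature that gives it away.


Diagnosis: the characteristic-root method — shift-invariance with fixed coefficients calls for exponential trials; the characteristic polynomial finds every r^c.


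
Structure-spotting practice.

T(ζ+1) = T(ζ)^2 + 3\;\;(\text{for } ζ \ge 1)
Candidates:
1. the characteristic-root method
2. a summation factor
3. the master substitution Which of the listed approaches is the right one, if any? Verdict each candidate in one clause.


Technique: no special technique — the recurrence is nonlinear in the sequence terms; no linear-recurrence method fits it as written — one iterates or studies it directly.
- the characteristic-root method: the recursion is nonlinear in the sequence values, so no linear-modes ansatz applies.
- a summation factor — no summation factor applies — the rule is not linear in the sequence values.
- the master substitution: this is shift-type recursion, outside the divide-and-conquer template.


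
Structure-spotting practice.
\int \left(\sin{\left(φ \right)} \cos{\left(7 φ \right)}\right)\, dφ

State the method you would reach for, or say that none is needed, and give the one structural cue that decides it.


Technique: a trigonometric identity — the identity turns \sin{\left(φ \right)} \cos{\left(7 φ \right)} into two lone cosines/sines, each trivially integrable.


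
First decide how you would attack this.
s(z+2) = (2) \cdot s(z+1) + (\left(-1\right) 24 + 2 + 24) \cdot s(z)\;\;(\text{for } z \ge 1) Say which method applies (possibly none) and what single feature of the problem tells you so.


Method: the characteristic-root method — shift-invariance with fixed coefficients calls for exponential trials; the characteristic polynomial finds every r^z.


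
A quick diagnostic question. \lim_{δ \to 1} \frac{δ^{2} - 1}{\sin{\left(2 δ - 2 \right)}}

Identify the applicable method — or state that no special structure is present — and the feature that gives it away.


Best approach: l'Hôpital's rule (0/0) — plug in 1: top and bottom both hit zero, so differentiate each and retry. Expanding numerator and denominator to first order gives the same value — the rule automates exactly that.


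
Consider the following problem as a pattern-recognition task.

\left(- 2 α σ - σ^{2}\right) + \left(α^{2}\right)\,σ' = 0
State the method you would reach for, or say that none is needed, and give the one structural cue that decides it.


Method: the homogeneous substitution — the slope's numerator and denominator share total degree; set v = σ/α and the equation drops to separable form. A Bernoulli rewrite works here as the equation stands — the homogeneous substitution is the more immediate reading.


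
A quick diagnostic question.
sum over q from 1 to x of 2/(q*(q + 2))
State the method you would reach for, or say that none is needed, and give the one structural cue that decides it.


Method: telescoping — split 2/(q*(q + 2)) by partial fractions and the pieces are one function at shifted arguments — interior terms cancel.


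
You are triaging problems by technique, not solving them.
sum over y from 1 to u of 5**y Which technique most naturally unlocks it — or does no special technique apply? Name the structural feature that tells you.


Best approach: the geometric series formula — term-over-term division gives 5 every time — index-free ratio, geometric sum formula applies.


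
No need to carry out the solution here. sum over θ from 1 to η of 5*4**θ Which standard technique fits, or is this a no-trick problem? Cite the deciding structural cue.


Verdict: the geometric series formula — each term is 4 times the previous one, so the geometric-series formula applies directly.


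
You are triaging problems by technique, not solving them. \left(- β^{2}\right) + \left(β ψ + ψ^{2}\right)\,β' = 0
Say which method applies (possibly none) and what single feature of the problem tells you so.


Best approach: the homogeneous substitution — the slope's numerator and denominator share total degree; set v = β/ψ and the equation drops to separable form. Suitably rearranged — at times with the variables' roles exchanged — this doubles as a Bernoulli equation; the homogeneous reading needs no such setup.


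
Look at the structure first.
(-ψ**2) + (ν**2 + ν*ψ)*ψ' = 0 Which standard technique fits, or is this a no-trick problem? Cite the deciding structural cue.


Verdict: the homogeneous substitution — solved for the derivative, the right side is unchanged under scaling ν and ψ together — it depends only on the ratio ψ/ν, so substitute a single ratio variable. A Bernoulli-style rewrite — possibly after exchanging which variable is treated as dependent — would work as well; the homogeneous substitution is the more immediate reading here.


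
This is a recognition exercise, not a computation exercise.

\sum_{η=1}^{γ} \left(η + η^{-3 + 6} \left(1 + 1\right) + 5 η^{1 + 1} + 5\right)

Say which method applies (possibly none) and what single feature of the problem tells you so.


Verdict: no special technique — the sum is polynomial through and through; closed forms for each power of η finish it directly.


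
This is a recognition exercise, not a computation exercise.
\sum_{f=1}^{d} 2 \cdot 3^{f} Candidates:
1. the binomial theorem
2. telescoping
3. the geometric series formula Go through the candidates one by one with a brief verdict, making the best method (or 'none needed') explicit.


Diagnosis: the geometric series formula — each summand is the previous one scaled by 3; that constant multiplier is itself the geometric structure.
- the binomial theorem — no binomial coefficients pair with matched powers.
- telescoping: computed from the summand as displayed, the partial sums build up without the pairwise collapse telescoping exploits.
- the geometric series formula — yes — fits the structure here.


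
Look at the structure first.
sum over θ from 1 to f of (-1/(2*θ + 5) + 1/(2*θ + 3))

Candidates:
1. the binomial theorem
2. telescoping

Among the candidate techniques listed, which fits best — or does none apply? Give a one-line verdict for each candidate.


Diagnosis: telescoping — spot the paired structure — each term adds 1/(2*θ + 3) and subtracts its successor value, which the next term restores: the definition of a telescoping chain.
- the binomial theorem — no binomial coefficients pair up with complementary powers here.
- telescoping: applicable, and directly so.


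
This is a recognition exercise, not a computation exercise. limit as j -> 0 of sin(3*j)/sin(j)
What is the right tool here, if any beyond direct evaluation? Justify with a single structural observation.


Verdict: l'Hôpital's rule (0/0) — the 0/0 form at 0 is the signature situation for l'Hôpital's rule. Expanding numerator and denominator to first order gives the same value — the rule automates exactly that.


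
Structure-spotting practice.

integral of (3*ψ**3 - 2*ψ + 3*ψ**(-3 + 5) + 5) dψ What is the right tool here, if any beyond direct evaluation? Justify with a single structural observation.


Verdict: no special technique — the integrand is a sum of constant multiples of powers of ψ — integrate term by term.


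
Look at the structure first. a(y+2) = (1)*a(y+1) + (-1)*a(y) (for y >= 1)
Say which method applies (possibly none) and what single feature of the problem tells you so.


Verdict: the characteristic-root method — constant coefficients and linearity mean the ansatz r^y reduces it to solving the characteristic polynomial.


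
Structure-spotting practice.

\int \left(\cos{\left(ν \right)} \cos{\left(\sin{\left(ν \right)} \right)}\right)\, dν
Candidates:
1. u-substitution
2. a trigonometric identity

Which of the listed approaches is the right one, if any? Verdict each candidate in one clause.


Best approach: u-substitution — everything non-trivial happens through the inner expression \sin{\left(ν \right)}, and its derivative accounts for the remaining factor up to a constant, so set u = \sin{\left(ν \right)}.
- u-substitution: yes, a natural case for it.
- a trigonometric identity — neither the even-power reduction nor the product-to-sum identity applies to this structure.


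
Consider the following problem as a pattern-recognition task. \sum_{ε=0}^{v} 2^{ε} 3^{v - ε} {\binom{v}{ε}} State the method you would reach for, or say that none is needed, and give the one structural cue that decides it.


Best approach: the binomial theorem — the summand is term ε of a binomial expansion in 2 and 3; the whole sum is a single power.


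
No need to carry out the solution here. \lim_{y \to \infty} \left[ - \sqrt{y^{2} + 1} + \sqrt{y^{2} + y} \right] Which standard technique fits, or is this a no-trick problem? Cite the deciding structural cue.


Best approach: conjugate multiplication — neither \sqrt{y^{2} + y} nor \sqrt{y^{2} + 1} converges alone, so rewrite their difference as a conjugate-rationalized quotient first.


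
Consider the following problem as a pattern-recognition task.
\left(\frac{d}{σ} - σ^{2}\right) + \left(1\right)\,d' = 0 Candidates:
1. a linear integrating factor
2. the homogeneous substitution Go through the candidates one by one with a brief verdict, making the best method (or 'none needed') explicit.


Verdict: a linear integrating factor — the unknown enters only to the first power against a nonzero forcing term — the integrating-factor template applies directly.
- a linear integrating factor: applies; the problem has the shape this method handles.
- the homogeneous substitution: the ratio of the variables does not determine the slope.


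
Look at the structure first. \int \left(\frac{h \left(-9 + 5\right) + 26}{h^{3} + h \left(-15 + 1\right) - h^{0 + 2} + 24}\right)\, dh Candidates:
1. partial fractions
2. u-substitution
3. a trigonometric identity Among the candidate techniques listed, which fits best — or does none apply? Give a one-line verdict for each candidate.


Diagnosis: partial fractions — break (h^{3} + h \left(-15 + 1\right) - h^{0 + 2} + 24) into its roots and the integral splits into logarithm-sized bites.
- partial fractions — applicable, and directly so.
- u-substitution: no subexpression of the integrand serves as a whole-integral substitution inner — individual terms may offer their own, but none carries its derivative as a factor of the full integrand; a working change of variable would have to be constructed from outside the expression.
- a trigonometric identity — no sine or cosine appears, so there is nothing for a trigonometric identity to act on.


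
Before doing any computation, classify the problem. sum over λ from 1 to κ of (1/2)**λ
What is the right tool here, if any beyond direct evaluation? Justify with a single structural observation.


Method: the geometric series formula — term-over-term division gives 1/2 every time — index-free ratio, geometric sum formula applies.


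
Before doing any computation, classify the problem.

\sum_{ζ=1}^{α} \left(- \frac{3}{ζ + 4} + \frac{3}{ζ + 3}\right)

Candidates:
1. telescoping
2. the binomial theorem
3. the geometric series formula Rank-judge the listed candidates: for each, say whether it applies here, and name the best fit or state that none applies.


Diagnosis: telescoping — a difference of consecutive values of one function (\frac{3}{ζ + 3} at one index and the next) — telescoping by construction.
- telescoping — applicable, and directly so.
- the binomial theorem: the terms lack the binomial-coefficient-weighted complementary-power pattern of an expansion.
- the geometric series formula — dividing successive terms gives an index-dependent quantity, not a constant.


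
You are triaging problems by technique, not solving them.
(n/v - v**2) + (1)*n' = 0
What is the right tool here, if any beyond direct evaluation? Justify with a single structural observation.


Method: a linear integrating factor — the unknown enters only to the first power against a nonzero forcing term — the integrating-factor template applies directly.


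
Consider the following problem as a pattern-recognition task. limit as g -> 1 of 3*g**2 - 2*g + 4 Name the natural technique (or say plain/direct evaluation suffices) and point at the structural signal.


Diagnosis: no special technique — no denominator vanishes and nothing blows up at 1: direct substitution is the whole computation.


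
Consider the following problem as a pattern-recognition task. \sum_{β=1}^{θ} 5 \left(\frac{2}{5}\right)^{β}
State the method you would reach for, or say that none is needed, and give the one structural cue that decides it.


Method: the geometric series formula — each term is \frac{2}{5} times the previous one, so the geometric-series formula applies directly.


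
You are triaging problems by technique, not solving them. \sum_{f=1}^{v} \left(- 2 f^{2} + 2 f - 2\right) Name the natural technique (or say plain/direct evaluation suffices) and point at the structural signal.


Technique: no special technique — with only polynomial terms in f present, the classical sum-of-powers identities are all you need.


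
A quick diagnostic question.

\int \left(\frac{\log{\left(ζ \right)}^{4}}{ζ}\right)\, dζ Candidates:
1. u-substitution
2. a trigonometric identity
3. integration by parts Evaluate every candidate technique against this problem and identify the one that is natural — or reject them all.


Method: u-substitution — viewed as a product, the integrand is a composition evaluated at \log{\left(ζ \right)} times (a constant multiple of) that inner expression's derivative, so u = \log{\left(ζ \right)} makes it elementary.
- u-substitution — applicable, and directly so.
- a trigonometric identity: no sine or cosine appears, so there is nothing for a trigonometric identity to act on.
- integration by parts: the integrand does not split as a nonconstant polynomial times an exp, sine, cosine of a linear argument, or logarithm — no polynomial-kernel parts product to differentiate one side of.


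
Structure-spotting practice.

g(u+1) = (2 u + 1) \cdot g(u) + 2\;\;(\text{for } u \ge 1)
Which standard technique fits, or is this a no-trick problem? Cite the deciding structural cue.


Diagnosis: a summation factor — one-term recursion with variable weight 2 u + 1 is solved by product normalization, not by root-finding.


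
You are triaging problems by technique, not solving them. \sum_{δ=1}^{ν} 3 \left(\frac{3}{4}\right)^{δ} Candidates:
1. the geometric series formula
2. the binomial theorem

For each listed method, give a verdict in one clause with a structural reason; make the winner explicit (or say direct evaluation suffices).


Diagnosis: the geometric series formula — consecutive terms stand in a fixed index-free ratio — the geometric sum formula closes it.
- the geometric series formula: yes, a natural case for it.
- the binomial theorem — the terms lack the binomial-coefficient-weighted complementary-power pattern of an expansion.


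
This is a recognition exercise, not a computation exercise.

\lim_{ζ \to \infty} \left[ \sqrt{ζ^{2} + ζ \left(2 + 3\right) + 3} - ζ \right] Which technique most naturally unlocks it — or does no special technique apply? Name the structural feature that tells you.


Technique: conjugate multiplication — \sqrt{ζ^{2} + ζ \left(2 + 3\right) + 3} and ζ both blow up, but their difference is tame once the conjugate rationalizes it.


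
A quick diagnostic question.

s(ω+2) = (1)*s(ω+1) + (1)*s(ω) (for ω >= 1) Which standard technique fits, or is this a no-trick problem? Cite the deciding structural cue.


Verdict: the characteristic-root method — no index-dependence in the weights and nothing inhomogeneous: classic characteristic-equation setup.


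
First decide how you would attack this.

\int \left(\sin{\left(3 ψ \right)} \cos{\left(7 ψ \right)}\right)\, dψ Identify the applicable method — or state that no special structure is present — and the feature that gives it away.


Best approach: a trigonometric identity — \sin{\left(3 ψ \right)} \cos{\left(7 ψ \right)} mixes two frequencies; the product-to-sum identity splits it into single-frequency sinusoids.


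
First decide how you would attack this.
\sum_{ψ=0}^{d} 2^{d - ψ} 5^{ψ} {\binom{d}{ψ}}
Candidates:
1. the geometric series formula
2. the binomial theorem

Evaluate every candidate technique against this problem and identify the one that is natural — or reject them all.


Best approach: the binomial theorem — the summand is term ψ of a binomial expansion in 5 and 2; the whole sum is a single power.
- the geometric series formula: the term-to-term ratio drifts with the index — the one thing the geometric formula cannot absorb.
- the binomial theorem — applicable, and directly so.


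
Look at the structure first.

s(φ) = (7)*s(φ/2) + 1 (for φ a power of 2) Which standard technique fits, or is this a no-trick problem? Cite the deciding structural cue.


Method: the master substitution — a divide-and-conquer shape: argument φ/2, so change variables with φ = 2^m and solve the linear version.


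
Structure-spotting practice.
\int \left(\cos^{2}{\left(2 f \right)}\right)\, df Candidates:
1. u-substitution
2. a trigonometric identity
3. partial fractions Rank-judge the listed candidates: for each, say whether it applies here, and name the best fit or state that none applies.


Technique: a trigonometric identity — \cos^{2}{\left(2 f \right)} carries an even exponent — trade it for double-angle cosines before integrating.
- u-substitution — no subexpression of the integrand serves as a whole-integral substitution inner — individual terms may offer their own, but none carries its derivative as a factor of the full integrand; a working change of variable would have to be constructed from outside the expression.
- a trigonometric identity: applies; the problem has the shape this method handles.
- partial fractions — the expression is not a ratio of polynomials that decomposes further.


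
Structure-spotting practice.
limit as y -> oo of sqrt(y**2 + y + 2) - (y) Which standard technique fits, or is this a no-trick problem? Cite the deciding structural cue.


Technique: conjugate multiplication — neither sqrt(y**2 + y + 2) nor y converges alone, so rewrite their difference as a conjugate-rationalized quotient first.


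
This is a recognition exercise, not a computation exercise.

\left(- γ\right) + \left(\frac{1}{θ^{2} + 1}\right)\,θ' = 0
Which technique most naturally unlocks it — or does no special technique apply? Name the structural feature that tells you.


Technique: separation of variables — all dependence on the two variables factors apart, the defining separable shape. The cross-partial test also passes here (vacuously, each side single-variable); the potential-function route would work, separation is simply more immediate.


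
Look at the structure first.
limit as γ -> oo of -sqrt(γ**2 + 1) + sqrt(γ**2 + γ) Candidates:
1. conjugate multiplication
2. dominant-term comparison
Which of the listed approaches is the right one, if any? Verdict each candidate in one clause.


Diagnosis: conjugate multiplication — the difference sqrt(γ**2 + γ) - sqrt(γ**2 + 1) is an ∞ − ∞ stalemate; its conjugate partner breaks the tie.
- conjugate multiplication — applicable, and directly so.
- dominant-term comparison — this limit is not decided by comparing leading-term growth at infinity.


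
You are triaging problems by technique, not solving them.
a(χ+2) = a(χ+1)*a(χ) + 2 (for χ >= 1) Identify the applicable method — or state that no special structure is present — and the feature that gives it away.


Technique: no special technique — this one you iterate or analyze qualitatively: the nonlinearity defeats linear solution methods.


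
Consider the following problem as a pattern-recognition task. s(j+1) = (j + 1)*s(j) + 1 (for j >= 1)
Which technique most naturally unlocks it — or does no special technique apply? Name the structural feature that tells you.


Technique: a summation factor — one step of memory with a weight j + 1 that changes as the index grows — the summation-factor construction is built for this.


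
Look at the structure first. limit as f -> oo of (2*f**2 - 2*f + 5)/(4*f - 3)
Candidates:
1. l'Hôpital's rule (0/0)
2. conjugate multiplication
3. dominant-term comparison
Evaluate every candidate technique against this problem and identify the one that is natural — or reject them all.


Technique: dominant-term comparison — divide by the highest power of f present: lower-order terms vanish and the dominant ratio remains.
- l'Hôpital's rule (0/0) — as a single quotient the expression runs to ∞/∞ at the limit point — an at-infinity form of the rule would apply, though the leading-growth comparison is the direct reading.
- conjugate multiplication: the conjugate move applies to radical differences, which this is not.
- dominant-term comparison: applicable, and directly so.


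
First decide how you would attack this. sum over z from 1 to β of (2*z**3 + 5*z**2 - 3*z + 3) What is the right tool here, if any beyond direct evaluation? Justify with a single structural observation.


Verdict: no special technique — Faulhaber territory: sum each constant-multiple power of z with its closed-form formula, no trick required.


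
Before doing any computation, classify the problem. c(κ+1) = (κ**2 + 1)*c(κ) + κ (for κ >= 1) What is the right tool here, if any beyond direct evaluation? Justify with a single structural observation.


Diagnosis: a summation factor — one-term recursion with variable weight κ**2 + 1 is solved by product normalization, not by root-finding.


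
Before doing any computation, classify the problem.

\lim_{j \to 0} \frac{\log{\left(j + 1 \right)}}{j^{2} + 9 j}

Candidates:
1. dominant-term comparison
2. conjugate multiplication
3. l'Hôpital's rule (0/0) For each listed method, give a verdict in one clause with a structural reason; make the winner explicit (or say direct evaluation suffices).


Verdict: l'Hôpital's rule (0/0) — both numerator and denominator vanish at 0: the genuine 0/0 indeterminate that l'Hôpital exists for. Expanding numerator and denominator to first order gives the same value — the rule automates exactly that.
- dominant-term comparison — leading-power comparison does not apply to this form.
- conjugate multiplication — the conjugate move applies to radical differences, which this is not.
- l'Hôpital's rule (0/0) — applies; the problem has the shape this method handles.
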